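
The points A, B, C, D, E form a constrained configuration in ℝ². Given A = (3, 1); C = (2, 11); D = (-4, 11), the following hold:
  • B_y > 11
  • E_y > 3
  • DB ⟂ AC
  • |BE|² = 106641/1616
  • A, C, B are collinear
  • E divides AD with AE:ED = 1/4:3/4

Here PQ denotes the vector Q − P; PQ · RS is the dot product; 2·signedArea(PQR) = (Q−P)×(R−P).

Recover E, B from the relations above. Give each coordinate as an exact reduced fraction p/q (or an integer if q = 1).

1. E_x = 5/4  [E divides AD with AE:ED = 1/4:3/4]
2. E_y = 7/2  [E divides AD with AE:ED = 1/4:3/4]
   → E = (5/4, 7/2)
3. B_x = 196/101  [A, C, B are collinear ∩ DB ⟂ AC]
4. B_y = 1171/101  [A, C, B are collinear ∩ DB ⟂ AC]
   → B = (196/101, 1171/101)

B = (196/101, 1171/101)
E = (5/4, 7/2)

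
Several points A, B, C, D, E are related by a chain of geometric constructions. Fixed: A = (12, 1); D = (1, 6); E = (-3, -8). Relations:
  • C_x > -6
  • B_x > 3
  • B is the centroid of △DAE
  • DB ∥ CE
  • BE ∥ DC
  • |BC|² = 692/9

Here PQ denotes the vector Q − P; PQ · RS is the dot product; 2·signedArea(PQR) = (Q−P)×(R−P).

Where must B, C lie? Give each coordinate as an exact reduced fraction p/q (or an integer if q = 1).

B = (10/3, -1/3)
C = (-16/3, -5/3)

1. B_x = 10/3  [B is the centroid of △DAE]
2. B_y = -1/3  [B is the centroid of △DAE]
   → B = (10/3, -1/3)
3. C_x = -16/3  [DB ∥ CE ∩ BE ∥ DC]
4. C_y = -5/3  [DB ∥ CE ∩ BE ∥ DC]
   → C = (-16/3, -5/3)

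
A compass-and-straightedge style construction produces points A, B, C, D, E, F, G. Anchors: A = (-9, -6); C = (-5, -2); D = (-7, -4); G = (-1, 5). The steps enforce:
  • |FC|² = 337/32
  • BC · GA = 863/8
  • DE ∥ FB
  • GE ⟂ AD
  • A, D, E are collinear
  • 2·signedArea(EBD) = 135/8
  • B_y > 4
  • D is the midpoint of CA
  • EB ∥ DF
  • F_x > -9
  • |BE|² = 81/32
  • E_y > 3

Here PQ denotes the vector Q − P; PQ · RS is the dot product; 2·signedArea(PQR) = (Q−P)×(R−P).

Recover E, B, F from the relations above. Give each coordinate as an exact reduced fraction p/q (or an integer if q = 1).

1. E_x = 1/2  [A, D, E are collinear ∩ GE ⟂ AD]
2. E_y = 7/2  [A, D, E are collinear ∩ GE ⟂ AD]
   → E = (1/2, 7/2)
3. B_x = -5/8  [BC · GA = 863/8 ∩ 2·signedArea(EBD) = 135/8]
4. B_y = 37/8  [BC · GA = 863/8 ∩ 2·signedArea(EBD) = 135/8]
   → B = (-5/8, 37/8)
5. F_x = -65/8  [DE ∥ FB ∩ EB ∥ DF]
6. F_y = -23/8  [DE ∥ FB ∩ EB ∥ DF]
   → F = (-65/8, -23/8)

B = (-5/8, 37/8)
E = (1/2, 7/2)
F = (-65/8, -23/8)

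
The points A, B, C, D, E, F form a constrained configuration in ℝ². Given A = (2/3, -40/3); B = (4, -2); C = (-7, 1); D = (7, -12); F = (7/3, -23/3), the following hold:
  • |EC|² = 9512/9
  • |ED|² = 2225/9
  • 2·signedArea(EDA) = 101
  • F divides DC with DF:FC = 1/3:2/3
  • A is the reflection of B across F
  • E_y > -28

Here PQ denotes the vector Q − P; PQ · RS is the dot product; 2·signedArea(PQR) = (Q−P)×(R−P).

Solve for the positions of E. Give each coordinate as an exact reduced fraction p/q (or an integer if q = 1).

E = (25/3, -83/3)

1. E_x = 25/3  [line 4/3·x + -19/3·y + -559/3 = 0 ∩ |EC|² = 9512/9]
2. E_y = -83/3  [line 4/3·x + -19/3·y + -559/3 = 0 ∩ |EC|² = 9512/9]
   → E = (25/3, -83/3)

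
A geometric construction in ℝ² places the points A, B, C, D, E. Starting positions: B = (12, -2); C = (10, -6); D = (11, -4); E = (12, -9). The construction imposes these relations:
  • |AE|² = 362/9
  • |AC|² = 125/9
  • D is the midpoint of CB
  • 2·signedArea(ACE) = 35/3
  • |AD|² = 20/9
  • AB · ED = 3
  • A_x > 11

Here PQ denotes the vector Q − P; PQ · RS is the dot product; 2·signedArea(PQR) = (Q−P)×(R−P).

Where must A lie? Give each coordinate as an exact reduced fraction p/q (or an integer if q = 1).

A = (35/3, -8/3)

1. A_x = 35/3  [2·signedArea(ACE) = 35/3 ∩ AB · ED = 3]
2. A_y = -8/3  [2·signedArea(ACE) = 35/3 ∩ AB · ED = 3]
   → A = (35/3, -8/3)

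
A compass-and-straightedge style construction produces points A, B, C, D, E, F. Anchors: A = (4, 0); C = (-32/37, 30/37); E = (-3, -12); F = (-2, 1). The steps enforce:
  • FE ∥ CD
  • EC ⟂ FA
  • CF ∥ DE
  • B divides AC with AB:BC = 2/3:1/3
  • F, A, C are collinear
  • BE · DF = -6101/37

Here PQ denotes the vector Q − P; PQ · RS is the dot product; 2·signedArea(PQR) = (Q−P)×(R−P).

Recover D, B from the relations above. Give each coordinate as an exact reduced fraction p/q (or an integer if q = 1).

1. D_x = -69/37  [CF ∥ DE ∩ FE ∥ CD]
2. D_y = -451/37  [CF ∥ DE ∩ FE ∥ CD]
   → D = (-69/37, -451/37)
3. B_x = 28/37  [B divides AC with AB:BC = 2/3:1/3]
4. B_y = 20/37  [B divides AC with AB:BC = 2/3:1/3]
   → B = (28/37, 20/37)

B = (28/37, 20/37)
D = (-69/37, -451/37)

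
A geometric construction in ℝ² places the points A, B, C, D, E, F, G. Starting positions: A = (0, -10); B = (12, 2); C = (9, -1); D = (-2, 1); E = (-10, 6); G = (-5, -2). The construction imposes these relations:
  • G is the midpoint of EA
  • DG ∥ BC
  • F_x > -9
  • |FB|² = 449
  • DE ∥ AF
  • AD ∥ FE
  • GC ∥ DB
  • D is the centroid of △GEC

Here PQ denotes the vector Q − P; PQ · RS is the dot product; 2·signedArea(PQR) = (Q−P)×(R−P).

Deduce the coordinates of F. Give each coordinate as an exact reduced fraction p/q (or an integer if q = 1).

1. F_x = -8  [AD ∥ FE ∩ DE ∥ AF]
2. F_y = -5  [AD ∥ FE ∩ DE ∥ AF]
   → F = (-8, -5)

F = (-8, -5)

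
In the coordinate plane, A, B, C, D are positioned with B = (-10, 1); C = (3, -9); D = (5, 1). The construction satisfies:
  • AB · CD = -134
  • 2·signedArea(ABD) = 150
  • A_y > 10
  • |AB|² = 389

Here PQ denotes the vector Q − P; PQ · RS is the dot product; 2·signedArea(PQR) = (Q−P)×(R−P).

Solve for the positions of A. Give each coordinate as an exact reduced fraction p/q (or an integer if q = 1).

1. A_x = 7  [2·signedArea(ABD) = 150 ∩ AB · CD = -134]
2. A_y = 11  [2·signedArea(ABD) = 150 ∩ AB · CD = -134]
   → A = (7, 11)

A = (7, 11)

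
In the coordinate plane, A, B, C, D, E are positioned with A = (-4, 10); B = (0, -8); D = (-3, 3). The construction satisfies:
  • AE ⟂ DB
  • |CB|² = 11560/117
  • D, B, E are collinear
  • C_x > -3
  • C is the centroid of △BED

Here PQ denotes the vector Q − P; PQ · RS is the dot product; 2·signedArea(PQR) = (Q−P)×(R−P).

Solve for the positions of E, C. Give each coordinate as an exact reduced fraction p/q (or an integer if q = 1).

C = (-34/13, 62/39)
E = (-63/13, 127/13)

1. E_x = -63/13  [D, B, E are collinear ∩ AE ⟂ DB]
2. E_y = 127/13  [D, B, E are collinear ∩ AE ⟂ DB]
   → E = (-63/13, 127/13)
3. C_x = -34/13  [C is the centroid of △BED]
4. C_y = 62/39  [C is the centroid of △BED]
   → C = (-34/13, 62/39)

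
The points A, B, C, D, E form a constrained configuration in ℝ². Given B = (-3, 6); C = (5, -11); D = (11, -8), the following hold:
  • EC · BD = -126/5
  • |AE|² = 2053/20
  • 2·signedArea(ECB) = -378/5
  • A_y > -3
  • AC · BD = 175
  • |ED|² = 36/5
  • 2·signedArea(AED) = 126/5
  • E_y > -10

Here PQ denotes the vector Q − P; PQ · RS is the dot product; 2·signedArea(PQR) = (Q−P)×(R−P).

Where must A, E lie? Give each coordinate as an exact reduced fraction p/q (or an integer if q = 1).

1. E_x = 43/5  [EC · BD = -126/5 ∩ 2·signedArea(ECB) = -378/5]
2. E_y = -46/5  [EC · BD = -126/5 ∩ 2·signedArea(ECB) = -378/5]
   → E = (43/5, -46/5)
3. A_x = 1  [2·signedArea(AED) = 126/5 ∩ AC · BD = 175]
4. A_y = -5/2  [2·signedArea(AED) = 126/5 ∩ AC · BD = 175]
   → A = (1, -5/2)

A = (1, -5/2)
E = (43/5, -46/5)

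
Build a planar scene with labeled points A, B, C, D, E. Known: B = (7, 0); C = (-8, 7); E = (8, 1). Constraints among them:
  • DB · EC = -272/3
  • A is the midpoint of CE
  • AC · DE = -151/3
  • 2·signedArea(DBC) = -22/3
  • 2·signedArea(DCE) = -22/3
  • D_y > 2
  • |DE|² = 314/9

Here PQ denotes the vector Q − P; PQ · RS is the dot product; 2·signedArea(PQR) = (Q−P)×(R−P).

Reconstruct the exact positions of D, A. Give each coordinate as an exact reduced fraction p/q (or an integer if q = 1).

1. D_x = 7/3  [2·signedArea(DCE) = -22/3 ∩ 2·signedArea(DBC) = -22/3]
2. D_y = 8/3  [2·signedArea(DCE) = -22/3 ∩ 2·signedArea(DBC) = -22/3]
   → D = (7/3, 8/3)
3. A_x = 0  [A is the midpoint of CE]
4. A_y = 4  [A is the midpoint of CE]
   → A = (0, 4)

A = (0, 4)
D = (7/3, 8/3)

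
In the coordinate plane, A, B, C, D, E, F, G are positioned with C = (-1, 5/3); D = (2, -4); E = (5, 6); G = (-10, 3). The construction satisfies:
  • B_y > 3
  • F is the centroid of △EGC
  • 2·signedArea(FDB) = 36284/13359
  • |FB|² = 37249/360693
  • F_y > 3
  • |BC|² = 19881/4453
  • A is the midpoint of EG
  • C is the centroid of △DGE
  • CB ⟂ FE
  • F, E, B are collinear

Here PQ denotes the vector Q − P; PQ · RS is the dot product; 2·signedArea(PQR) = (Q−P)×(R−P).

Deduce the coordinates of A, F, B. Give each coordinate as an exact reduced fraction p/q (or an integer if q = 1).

A = (-5/2, 9/2)
B = (-7555/4453, 48914/13359)
F = (-2, 32/9)

1. A_x = -5/2  [A is the midpoint of EG]
2. A_y = 9/2  [A is the midpoint of EG]
   → A = (-5/2, 9/2)
3. F_x = -2  [F is the centroid of △EGC]
4. F_y = 32/9  [F is the centroid of △EGC]
   → F = (-2, 32/9)
5. B_x = -7555/4453  [F, E, B are collinear ∩ CB ⟂ FE]
6. B_y = 48914/13359  [F, E, B are collinear ∩ CB ⟂ FE]
   → B = (-7555/4453, 48914/13359)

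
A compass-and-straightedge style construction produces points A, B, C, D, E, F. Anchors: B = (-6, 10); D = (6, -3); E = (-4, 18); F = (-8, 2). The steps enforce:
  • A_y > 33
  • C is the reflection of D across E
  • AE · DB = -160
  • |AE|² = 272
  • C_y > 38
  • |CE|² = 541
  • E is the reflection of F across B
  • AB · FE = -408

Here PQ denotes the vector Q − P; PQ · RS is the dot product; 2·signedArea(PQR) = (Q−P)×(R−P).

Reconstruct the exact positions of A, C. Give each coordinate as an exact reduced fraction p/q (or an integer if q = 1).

A = (0, 34)
C = (-14, 39)

1. A_x = 0  [AB · FE = -408 ∩ AE · DB = -160]
2. A_y = 34  [AB · FE = -408 ∩ AE · DB = -160]
   → A = (0, 34)
3. C_x = -14  [C is the reflection of D across E]
4. C_y = 39  [C is the reflection of D across E]
   → C = (-14, 39)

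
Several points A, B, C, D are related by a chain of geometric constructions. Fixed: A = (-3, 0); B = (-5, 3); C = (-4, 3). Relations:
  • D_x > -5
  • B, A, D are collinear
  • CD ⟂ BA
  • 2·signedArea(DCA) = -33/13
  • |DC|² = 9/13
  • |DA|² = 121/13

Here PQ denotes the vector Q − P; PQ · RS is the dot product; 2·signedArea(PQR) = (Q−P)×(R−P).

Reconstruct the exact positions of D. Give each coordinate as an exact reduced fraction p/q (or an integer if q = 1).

1. D_x = -61/13  [B, A, D are collinear ∩ CD ⟂ BA]
2. D_y = 33/13  [B, A, D are collinear ∩ CD ⟂ BA]
   → D = (-61/13, 33/13)

D = (-61/13, 33/13)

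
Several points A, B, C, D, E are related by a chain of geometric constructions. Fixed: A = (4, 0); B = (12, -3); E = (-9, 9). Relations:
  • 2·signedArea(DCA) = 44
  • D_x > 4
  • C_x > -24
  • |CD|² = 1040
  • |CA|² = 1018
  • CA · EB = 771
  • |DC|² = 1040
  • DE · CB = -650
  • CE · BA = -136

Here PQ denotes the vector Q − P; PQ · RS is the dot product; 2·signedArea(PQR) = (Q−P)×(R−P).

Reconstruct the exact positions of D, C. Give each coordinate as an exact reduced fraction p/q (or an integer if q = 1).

1. C_x = -23  [CA · EB = 771 ∩ CE · BA = -136]
2. C_y = 17  [CA · EB = 771 ∩ CE · BA = -136]
   → C = (-23, 17)
3. D_x = 5  [2·signedArea(DCA) = 44 ∩ DE · CB = -650]
4. D_y = 1  [2·signedArea(DCA) = 44 ∩ DE · CB = -650]
   → D = (5, 1)

C = (-23, 17)
D = (5, 1)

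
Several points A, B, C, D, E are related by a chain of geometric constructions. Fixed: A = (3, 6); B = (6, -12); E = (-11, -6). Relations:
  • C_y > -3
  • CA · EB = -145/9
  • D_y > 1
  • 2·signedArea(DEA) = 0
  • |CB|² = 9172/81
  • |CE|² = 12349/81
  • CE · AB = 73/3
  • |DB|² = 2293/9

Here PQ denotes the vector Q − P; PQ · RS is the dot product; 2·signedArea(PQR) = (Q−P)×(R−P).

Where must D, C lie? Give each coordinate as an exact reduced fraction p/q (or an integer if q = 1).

C = (8/9, -8/3)
D = (-5/3, 2)

1. D_x = -5/3  [line -12·x + 14·y + -48 = 0 ∩ |DB|² = 2293/9]
2. D_y = 2  [line -12·x + 14·y + -48 = 0 ∩ |DB|² = 2293/9]
   → D = (-5/3, 2)
3. C_x = 8/9  [CA · EB = -145/9 ∩ CE · AB = 73/3]
4. C_y = -8/3  [CA · EB = -145/9 ∩ CE · AB = 73/3]
   → C = (8/9, -8/3)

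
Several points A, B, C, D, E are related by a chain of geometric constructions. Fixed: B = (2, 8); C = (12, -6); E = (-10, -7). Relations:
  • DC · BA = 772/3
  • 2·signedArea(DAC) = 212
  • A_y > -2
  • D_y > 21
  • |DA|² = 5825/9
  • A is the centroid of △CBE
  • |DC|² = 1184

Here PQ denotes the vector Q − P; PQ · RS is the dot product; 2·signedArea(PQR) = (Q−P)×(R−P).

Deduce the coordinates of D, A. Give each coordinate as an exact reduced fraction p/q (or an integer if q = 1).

A = (4/3, -5/3)
D = (-8, 22)

1. A_x = 4/3  [A is the centroid of △CBE]
2. A_y = -5/3  [A is the centroid of △CBE]
   → A = (4/3, -5/3)
3. D_x = -8  [2·signedArea(DAC) = 212 ∩ DC · BA = 772/3]
4. D_y = 22  [2·signedArea(DAC) = 212 ∩ DC · BA = 772/3]
   → D = (-8, 22)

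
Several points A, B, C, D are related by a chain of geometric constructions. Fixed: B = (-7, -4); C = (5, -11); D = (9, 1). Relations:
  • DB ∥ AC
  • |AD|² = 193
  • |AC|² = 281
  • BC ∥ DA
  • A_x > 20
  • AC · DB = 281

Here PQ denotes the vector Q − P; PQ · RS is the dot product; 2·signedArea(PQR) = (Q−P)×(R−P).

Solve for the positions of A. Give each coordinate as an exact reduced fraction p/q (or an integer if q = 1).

A = (21, -6)

1. A_x = 21  [DB ∥ AC ∩ BC ∥ DA]
2. A_y = -6  [DB ∥ AC ∩ BC ∥ DA]
   → A = (21, -6)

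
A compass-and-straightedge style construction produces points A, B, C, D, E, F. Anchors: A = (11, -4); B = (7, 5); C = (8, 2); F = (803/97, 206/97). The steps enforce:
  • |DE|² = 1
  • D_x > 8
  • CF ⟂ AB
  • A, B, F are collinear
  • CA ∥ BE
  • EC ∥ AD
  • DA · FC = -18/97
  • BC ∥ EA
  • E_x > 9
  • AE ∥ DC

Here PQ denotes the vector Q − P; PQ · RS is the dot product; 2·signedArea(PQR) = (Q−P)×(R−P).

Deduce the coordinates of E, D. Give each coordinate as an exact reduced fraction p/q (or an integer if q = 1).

1. E_x = 10  [BC ∥ EA ∩ CA ∥ BE]
2. E_y = -1  [BC ∥ EA ∩ CA ∥ BE]
   → E = (10, -1)
3. D_x = 9  [AE ∥ DC ∩ EC ∥ AD]
4. D_y = -1  [AE ∥ DC ∩ EC ∥ AD]
   → D = (9, -1)

D = (9, -1)
E = (10, -1)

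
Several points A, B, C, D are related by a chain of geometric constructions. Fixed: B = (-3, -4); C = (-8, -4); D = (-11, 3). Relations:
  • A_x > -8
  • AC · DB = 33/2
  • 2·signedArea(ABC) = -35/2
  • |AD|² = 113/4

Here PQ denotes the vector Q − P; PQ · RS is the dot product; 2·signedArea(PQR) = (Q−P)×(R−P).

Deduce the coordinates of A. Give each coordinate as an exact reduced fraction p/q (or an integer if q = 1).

A = (-7, -1/2)

1. A_x = -7  [2·signedArea(ABC) = -35/2 ∩ AC · DB = 33/2]
2. A_y = -1/2  [2·signedArea(ABC) = -35/2 ∩ AC · DB = 33/2]
   → A = (-7, -1/2)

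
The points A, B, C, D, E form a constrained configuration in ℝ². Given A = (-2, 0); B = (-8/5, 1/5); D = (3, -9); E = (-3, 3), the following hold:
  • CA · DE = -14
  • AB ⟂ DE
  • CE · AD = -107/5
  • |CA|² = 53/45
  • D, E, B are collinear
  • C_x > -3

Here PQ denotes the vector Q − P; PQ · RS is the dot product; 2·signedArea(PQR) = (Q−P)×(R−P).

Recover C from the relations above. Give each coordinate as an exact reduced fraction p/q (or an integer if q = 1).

C = (-11/5, 16/15)

1. C_x = -11/5  [CA · DE = -14 ∩ CE · AD = -107/5]
2. C_y = 16/15  [CA · DE = -14 ∩ CE · AD = -107/5]
   → C = (-11/5, 16/15)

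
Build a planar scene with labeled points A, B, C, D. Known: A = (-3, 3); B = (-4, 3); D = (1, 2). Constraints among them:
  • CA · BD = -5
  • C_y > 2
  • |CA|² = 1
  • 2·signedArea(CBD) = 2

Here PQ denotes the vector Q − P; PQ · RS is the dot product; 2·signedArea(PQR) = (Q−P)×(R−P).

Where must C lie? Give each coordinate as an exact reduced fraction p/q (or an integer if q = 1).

1. C_x = -2  [2·signedArea(CBD) = 2 ∩ CA · BD = -5]
2. C_y = 3  [2·signedArea(CBD) = 2 ∩ CA · BD = -5]
   → C = (-2, 3)

C = (-2, 3)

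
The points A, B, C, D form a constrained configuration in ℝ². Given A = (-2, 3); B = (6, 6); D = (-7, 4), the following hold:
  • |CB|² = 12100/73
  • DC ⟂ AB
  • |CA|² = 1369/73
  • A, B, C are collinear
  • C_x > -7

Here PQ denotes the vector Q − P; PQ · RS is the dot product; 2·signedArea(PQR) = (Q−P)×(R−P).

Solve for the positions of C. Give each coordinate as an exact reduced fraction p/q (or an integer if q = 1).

C = (-442/73, 108/73)

1. C_x = -442/73  [A, B, C are collinear ∩ DC ⟂ AB]
2. C_y = 108/73  [A, B, C are collinear ∩ DC ⟂ AB]
   → C = (-442/73, 108/73)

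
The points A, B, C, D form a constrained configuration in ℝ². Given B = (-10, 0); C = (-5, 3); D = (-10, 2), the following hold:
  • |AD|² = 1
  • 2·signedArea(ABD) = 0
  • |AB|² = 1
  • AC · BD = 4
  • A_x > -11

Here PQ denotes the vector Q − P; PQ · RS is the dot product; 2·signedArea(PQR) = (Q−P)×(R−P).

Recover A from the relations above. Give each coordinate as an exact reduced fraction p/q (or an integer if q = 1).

1. A_x = -10  [2·signedArea(ABD) = 0 ∩ AC · BD = 4]
2. A_y = 1  [2·signedArea(ABD) = 0 ∩ AC · BD = 4]
   → A = (-10, 1)

A = (-10, 1)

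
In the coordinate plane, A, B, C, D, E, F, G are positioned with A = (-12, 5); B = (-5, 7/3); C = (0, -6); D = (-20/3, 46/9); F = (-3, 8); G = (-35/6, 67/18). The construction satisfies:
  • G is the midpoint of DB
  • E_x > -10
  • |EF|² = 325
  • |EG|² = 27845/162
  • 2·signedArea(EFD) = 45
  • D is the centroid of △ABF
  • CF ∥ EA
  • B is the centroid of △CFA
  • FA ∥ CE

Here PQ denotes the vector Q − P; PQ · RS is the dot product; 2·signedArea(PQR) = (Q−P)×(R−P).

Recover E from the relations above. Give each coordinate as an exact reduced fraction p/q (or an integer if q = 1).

E = (-9, -9)

1. E_x = -9  [CF ∥ EA ∩ FA ∥ CE]
2. E_y = -9  [CF ∥ EA ∩ FA ∥ CE]
   → E = (-9, -9)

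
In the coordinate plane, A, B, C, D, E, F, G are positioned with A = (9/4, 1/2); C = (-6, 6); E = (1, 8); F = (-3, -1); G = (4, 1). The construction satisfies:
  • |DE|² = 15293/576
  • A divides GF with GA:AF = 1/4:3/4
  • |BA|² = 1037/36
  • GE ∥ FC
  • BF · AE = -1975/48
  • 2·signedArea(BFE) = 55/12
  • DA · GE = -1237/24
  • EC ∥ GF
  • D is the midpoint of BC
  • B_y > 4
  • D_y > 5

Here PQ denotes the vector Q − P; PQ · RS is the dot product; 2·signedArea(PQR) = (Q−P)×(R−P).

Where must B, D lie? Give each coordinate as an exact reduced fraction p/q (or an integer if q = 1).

1. B_x = -11/12  [2·signedArea(BFE) = 55/12 ∩ BF · AE = -1975/48]
2. B_y = 29/6  [2·signedArea(BFE) = 55/12 ∩ BF · AE = -1975/48]
   → B = (-11/12, 29/6)
3. D_x = -83/24  [D is the midpoint of BC]
4. D_y = 65/12  [D is the midpoint of BC]
   → D = (-83/24, 65/12)

B = (-11/12, 29/6)
D = (-83/24, 65/12)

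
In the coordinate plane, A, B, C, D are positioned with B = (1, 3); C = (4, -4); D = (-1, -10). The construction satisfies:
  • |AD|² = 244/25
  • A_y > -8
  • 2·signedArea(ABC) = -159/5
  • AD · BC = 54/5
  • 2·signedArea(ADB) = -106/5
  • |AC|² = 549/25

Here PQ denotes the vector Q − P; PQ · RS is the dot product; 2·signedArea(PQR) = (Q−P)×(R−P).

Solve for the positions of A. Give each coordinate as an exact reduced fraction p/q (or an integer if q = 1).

A = (1, -38/5)

1. A_x = 1  [2·signedArea(ADB) = -106/5 ∩ 2·signedArea(ABC) = -159/5]
2. A_y = -38/5  [2·signedArea(ADB) = -106/5 ∩ 2·signedArea(ABC) = -159/5]
   → A = (1, -38/5)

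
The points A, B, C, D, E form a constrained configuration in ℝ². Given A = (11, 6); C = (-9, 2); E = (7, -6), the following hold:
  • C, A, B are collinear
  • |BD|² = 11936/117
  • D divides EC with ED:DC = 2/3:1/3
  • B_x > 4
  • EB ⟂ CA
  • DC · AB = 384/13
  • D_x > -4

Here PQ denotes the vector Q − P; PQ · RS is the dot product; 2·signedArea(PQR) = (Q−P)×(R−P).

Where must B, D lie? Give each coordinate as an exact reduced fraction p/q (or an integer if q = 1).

B = (63/13, 62/13)
D = (-11/3, -2/3)

1. B_x = 63/13  [C, A, B are collinear ∩ EB ⟂ CA]
2. B_y = 62/13  [C, A, B are collinear ∩ EB ⟂ CA]
   → B = (63/13, 62/13)
3. D_x = -11/3  [D divides EC with ED:DC = 2/3:1/3]
4. D_y = -2/3  [D divides EC with ED:DC = 2/3:1/3]
   → D = (-11/3, -2/3)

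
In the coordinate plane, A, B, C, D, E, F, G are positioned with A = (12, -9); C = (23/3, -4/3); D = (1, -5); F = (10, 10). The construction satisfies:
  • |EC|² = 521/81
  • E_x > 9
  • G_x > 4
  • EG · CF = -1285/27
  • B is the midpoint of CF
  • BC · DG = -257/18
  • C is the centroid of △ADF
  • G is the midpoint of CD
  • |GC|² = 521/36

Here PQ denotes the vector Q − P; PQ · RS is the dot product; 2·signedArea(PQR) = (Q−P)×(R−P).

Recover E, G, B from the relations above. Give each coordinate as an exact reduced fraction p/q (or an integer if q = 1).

B = (53/6, 13/3)
E = (89/9, -1/9)
G = (13/3, -19/6)

1. G_x = 13/3  [G is the midpoint of CD]
2. G_y = -19/6  [G is the midpoint of CD]
   → G = (13/3, -19/6)
3. B_x = 53/6  [B is the midpoint of CF]
4. B_y = 13/3  [B is the midpoint of CF]
   → B = (53/6, 13/3)
5. E_x = 89/9  [line -7/3·x + -34/3·y + 589/27 = 0 ∩ |EC|² = 521/81]
6. E_y = -1/9  [line -7/3·x + -34/3·y + 589/27 = 0 ∩ |EC|² = 521/81]
   → E = (89/9, -1/9)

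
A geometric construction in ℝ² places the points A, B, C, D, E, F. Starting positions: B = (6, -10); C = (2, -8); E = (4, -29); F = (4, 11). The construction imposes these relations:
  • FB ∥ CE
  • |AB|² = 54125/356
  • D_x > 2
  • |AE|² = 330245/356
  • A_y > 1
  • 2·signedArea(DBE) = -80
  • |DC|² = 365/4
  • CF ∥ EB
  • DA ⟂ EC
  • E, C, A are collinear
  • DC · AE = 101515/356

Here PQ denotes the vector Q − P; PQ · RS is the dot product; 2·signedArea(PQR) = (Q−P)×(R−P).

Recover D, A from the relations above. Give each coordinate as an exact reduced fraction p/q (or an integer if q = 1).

A = (99/89, 235/178)
D = (3, 3/2)

1. D_x = 3  [line 19·x + -2·y + -54 = 0 ∩ |DC|² = 365/4]
2. D_y = 3/2  [line 19·x + -2·y + -54 = 0 ∩ |DC|² = 365/4]
   → D = (3, 3/2)
3. A_x = 99/89  [E, C, A are collinear ∩ DA ⟂ EC]
4. A_y = 235/178  [E, C, A are collinear ∩ DA ⟂ EC]
   → A = (99/89, 235/178)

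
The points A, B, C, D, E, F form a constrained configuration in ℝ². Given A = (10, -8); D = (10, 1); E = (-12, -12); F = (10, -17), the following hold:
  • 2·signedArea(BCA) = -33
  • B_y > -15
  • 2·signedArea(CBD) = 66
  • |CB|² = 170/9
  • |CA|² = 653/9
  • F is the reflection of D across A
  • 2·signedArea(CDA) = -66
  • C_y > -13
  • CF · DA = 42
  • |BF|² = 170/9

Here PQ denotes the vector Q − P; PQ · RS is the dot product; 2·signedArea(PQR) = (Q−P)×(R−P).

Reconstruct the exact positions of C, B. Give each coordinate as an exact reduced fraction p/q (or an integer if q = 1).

1. C_x = 8/3  [2·signedArea(CDA) = -66 ∩ CF · DA = 42]
2. C_y = -37/3  [2·signedArea(CDA) = -66 ∩ CF · DA = 42]
   → C = (8/3, -37/3)
3. B_x = 19/3  [2·signedArea(BCA) = -33 ∩ 2·signedArea(CBD) = 66]
4. B_y = -44/3  [2·signedArea(BCA) = -33 ∩ 2·signedArea(CBD) = 66]
   → B = (19/3, -44/3)

B = (19/3, -44/3)
C = (8/3, -37/3)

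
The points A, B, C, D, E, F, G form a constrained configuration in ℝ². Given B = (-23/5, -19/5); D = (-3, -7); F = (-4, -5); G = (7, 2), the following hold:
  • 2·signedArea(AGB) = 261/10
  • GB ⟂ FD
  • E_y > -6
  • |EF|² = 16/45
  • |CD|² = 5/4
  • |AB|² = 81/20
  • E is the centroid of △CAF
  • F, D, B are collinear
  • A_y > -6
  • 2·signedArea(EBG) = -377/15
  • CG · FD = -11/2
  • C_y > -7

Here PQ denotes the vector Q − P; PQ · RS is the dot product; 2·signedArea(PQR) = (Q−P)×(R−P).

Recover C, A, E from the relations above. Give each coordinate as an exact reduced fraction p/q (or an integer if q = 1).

A = (-37/10, -28/5)
C = (-7/2, -6)
E = (-56/15, -83/15)

1. C_x = -7/2  [line -1·x + 2·y + 17/2 = 0 ∩ |CD|² = 5/4]
2. C_y = -6  [line -1·x + 2·y + 17/2 = 0 ∩ |CD|² = 5/4]
   → C = (-7/2, -6)
3. A_x = -37/10  [line 29/5·x + -58/5·y + -87/2 = 0 ∩ |AB|² = 81/20]
4. A_y = -28/5  [line 29/5·x + -58/5·y + -87/2 = 0 ∩ |AB|² = 81/20]
   → A = (-37/10, -28/5)
5. E_x = -56/15  [E is the centroid of △CAF]
6. E_y = -83/15  [E is the centroid of △CAF]
   → E = (-56/15, -83/15)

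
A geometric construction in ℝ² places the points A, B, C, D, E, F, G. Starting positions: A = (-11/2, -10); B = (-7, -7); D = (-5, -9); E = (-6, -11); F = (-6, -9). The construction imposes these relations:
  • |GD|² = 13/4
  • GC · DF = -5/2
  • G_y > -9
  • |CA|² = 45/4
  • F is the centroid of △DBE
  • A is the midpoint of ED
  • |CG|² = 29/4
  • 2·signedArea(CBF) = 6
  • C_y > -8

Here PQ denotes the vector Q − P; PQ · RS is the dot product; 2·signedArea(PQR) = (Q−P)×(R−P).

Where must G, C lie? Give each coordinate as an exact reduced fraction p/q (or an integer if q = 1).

C = (-4, -7)
G = (-13/2, -8)

1. C_x = -4  [line 2·x + 1·y + 15 = 0 ∩ |CA|² = 45/4]
2. C_y = -7  [line 2·x + 1·y + 15 = 0 ∩ |CA|² = 45/4]
   → C = (-4, -7)
3. G_x = -13/2  [GC · DF = -5/2]
4. G_y = -8  [|GD|² = 13/4]
   → G = (-13/2, -8)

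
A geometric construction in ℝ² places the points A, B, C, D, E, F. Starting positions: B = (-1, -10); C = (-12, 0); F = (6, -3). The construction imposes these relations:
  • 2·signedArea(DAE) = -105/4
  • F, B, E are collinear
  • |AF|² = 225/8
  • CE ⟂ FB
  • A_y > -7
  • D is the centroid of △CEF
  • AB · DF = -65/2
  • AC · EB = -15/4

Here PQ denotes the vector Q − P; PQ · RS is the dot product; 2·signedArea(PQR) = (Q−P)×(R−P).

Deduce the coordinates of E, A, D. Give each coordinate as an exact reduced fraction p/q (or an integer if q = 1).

1. E_x = -3/2  [F, B, E are collinear ∩ CE ⟂ FB]
2. E_y = -21/2  [F, B, E are collinear ∩ CE ⟂ FB]
   → E = (-3/2, -21/2)
3. A_x = 9/4  [line -1/2·x + -1/2·y + -9/4 = 0 ∩ |AF|² = 225/8]
4. A_y = -27/4  [line -1/2·x + -1/2·y + -9/4 = 0 ∩ |AF|² = 225/8]
   → A = (9/4, -27/4)
5. D_x = -5/2  [AB · DF = -65/2 ∩ D is the centroid of △CEF]
6. D_y = -9/2  [AB · DF = -65/2 ∩ D is the centroid of △CEF]
   → D = (-5/2, -9/2)

A = (9/4, -27/4)
D = (-5/2, -9/2)
E = (-3/2, -21/2)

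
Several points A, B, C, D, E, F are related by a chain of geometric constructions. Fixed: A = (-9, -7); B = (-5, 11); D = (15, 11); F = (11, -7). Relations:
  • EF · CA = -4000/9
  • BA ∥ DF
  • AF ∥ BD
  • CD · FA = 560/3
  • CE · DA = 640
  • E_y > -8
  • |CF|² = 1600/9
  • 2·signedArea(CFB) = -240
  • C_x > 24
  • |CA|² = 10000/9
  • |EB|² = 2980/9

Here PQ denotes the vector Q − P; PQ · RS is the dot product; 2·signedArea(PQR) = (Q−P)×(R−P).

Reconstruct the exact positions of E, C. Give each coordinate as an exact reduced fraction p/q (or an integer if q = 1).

1. C_x = 73/3  [CD · FA = 560/3 ∩ 2·signedArea(CFB) = -240]
2. C_y = -7  [CD · FA = 560/3 ∩ 2·signedArea(CFB) = -240]
   → C = (73/3, -7)
3. E_x = -7/3  [EF · CA = -4000/9 ∩ CE · DA = 640]
4. E_y = -7  [EF · CA = -4000/9 ∩ CE · DA = 640]
   → E = (-7/3, -7)

C = (73/3, -7)
E = (-7/3, -7)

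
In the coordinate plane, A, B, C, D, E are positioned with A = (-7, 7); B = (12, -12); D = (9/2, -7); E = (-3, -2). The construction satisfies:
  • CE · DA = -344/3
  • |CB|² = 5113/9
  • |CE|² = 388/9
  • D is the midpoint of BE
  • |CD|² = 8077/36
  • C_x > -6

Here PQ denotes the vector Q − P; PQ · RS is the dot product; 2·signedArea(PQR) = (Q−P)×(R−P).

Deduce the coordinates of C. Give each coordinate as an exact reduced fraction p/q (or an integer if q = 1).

1. C_x = -17/3  [line 23/2·x + -14·y + 727/6 = 0 ∩ |CE|² = 388/9]
2. C_y = 4  [line 23/2·x + -14·y + 727/6 = 0 ∩ |CE|² = 388/9]
   → C = (-17/3, 4)

C = (-17/3, 4)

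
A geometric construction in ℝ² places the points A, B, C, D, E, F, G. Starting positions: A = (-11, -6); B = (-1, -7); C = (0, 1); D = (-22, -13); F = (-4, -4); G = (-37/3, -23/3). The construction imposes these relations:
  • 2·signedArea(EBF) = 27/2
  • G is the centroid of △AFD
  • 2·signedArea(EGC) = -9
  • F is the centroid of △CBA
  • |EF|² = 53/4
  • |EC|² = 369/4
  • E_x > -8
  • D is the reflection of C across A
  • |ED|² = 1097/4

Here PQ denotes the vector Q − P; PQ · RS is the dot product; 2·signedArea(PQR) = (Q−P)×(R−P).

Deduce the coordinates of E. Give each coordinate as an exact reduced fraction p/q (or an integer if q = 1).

E = (-15/2, -5)

1. E_x = -15/2  [2·signedArea(EGC) = -9 ∩ 2·signedArea(EBF) = 27/2]
2. E_y = -5  [2·signedArea(EGC) = -9 ∩ 2·signedArea(EBF) = 27/2]
   → E = (-15/2, -5)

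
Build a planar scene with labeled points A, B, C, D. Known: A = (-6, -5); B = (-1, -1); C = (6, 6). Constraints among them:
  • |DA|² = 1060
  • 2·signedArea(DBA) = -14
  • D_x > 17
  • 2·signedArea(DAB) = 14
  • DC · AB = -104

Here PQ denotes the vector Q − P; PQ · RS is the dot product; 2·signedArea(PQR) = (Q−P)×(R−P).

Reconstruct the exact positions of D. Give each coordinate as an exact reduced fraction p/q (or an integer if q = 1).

1. D_x = 18  [2·signedArea(DAB) = 14 ∩ DC · AB = -104]
2. D_y = 17  [2·signedArea(DAB) = 14 ∩ DC · AB = -104]
   → D = (18, 17)

D = (18, 17)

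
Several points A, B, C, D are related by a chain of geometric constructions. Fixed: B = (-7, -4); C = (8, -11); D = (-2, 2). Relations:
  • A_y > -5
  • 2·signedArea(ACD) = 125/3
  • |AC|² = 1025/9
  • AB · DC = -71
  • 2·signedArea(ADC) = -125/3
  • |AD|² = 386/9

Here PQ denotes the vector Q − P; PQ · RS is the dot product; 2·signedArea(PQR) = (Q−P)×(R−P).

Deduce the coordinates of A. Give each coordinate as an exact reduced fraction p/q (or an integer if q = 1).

A = (-1/3, -13/3)

1. A_x = -1/3  [2·signedArea(ACD) = 125/3 ∩ AB · DC = -71]
2. A_y = -13/3  [2·signedArea(ACD) = 125/3 ∩ AB · DC = -71]
   → A = (-1/3, -13/3)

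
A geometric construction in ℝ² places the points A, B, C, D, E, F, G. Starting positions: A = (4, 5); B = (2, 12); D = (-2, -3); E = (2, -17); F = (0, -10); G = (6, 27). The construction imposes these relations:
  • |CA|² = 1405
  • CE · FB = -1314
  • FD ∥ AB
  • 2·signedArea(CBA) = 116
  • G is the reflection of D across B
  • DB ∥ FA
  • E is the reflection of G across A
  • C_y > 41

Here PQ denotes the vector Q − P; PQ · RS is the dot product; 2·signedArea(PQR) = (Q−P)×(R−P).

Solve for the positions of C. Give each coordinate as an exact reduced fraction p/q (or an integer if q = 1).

1. C_x = 10  [2·signedArea(CBA) = 116 ∩ CE · FB = -1314]
2. C_y = 42  [2·signedArea(CBA) = 116 ∩ CE · FB = -1314]
   → C = (10, 42)

C = (10, 42)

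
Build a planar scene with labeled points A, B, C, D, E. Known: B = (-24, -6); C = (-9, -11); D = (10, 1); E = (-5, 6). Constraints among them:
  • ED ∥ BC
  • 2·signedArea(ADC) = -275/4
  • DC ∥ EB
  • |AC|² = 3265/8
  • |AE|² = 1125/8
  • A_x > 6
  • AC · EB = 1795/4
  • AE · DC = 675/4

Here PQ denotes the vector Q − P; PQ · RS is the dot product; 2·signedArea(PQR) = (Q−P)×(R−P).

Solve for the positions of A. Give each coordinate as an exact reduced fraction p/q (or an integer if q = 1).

1. A_x = 25/4  [AC · EB = 1795/4 ∩ 2·signedArea(ADC) = -275/4]
2. A_y = 9/4  [AC · EB = 1795/4 ∩ 2·signedArea(ADC) = -275/4]
   → A = (25/4, 9/4)

A = (25/4, 9/4)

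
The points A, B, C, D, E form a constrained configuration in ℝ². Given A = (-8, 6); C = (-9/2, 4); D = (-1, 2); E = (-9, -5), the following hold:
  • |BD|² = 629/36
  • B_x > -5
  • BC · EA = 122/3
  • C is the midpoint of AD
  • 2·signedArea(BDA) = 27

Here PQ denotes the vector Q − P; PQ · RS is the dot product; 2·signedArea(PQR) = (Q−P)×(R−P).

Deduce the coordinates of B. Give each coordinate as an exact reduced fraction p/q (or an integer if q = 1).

B = (-29/6, 1/3)

1. B_x = -29/6  [2·signedArea(BDA) = 27 ∩ BC · EA = 122/3]
2. B_y = 1/3  [2·signedArea(BDA) = 27 ∩ BC · EA = 122/3]
   → B = (-29/6, 1/3)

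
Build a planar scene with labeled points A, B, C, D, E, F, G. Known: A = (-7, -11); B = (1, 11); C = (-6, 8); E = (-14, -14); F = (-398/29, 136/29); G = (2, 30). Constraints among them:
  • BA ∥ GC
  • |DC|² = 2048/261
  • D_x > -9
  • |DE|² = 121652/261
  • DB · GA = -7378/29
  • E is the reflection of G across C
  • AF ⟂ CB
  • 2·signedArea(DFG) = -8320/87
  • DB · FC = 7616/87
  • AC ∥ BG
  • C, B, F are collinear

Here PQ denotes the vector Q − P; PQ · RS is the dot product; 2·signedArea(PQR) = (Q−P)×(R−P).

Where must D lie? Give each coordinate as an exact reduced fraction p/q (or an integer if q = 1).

D = (-746/87, 200/29)

1. D_x = -746/87  [2·signedArea(DFG) = -8320/87 ∩ DB · GA = -7378/29]
2. D_y = 200/29  [2·signedArea(DFG) = -8320/87 ∩ DB · GA = -7378/29]
   → D = (-746/87, 200/29)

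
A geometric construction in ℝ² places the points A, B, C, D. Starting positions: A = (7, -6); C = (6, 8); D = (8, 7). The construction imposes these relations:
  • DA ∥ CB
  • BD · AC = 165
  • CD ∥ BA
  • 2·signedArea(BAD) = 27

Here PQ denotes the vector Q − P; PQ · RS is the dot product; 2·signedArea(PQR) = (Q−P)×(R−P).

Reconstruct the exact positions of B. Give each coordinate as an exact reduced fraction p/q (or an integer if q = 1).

B = (5, -5)

1. B_x = 5  [CD ∥ BA ∩ DA ∥ CB]
2. B_y = -5  [CD ∥ BA ∩ DA ∥ CB]
   → B = (5, -5)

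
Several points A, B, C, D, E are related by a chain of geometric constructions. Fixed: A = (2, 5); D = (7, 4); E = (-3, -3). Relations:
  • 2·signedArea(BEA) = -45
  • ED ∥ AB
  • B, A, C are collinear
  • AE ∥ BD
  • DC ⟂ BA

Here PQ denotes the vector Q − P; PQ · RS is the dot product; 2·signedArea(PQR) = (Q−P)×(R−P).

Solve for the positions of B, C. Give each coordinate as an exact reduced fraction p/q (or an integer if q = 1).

1. B_x = 12  [AE ∥ BD ∩ ED ∥ AB]
2. B_y = 12  [AE ∥ BD ∩ ED ∥ AB]
   → B = (12, 12)
3. C_x = 728/149  [B, A, C are collinear ∩ DC ⟂ BA]
4. C_y = 1046/149  [B, A, C are collinear ∩ DC ⟂ BA]
   → C = (728/149, 1046/149)

B = (12, 12)
C = (728/149, 1046/149)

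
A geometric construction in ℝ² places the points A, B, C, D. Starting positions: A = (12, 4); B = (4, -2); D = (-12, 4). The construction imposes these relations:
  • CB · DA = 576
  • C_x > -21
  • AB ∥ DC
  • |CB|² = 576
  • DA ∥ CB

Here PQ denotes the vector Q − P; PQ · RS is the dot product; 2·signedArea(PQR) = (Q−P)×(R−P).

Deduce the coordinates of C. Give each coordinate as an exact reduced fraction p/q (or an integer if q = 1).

C = (-20, -2)

1. C_x = -20  [DA ∥ CB ∩ AB ∥ DC]
2. C_y = -2  [DA ∥ CB ∩ AB ∥ DC]
   → C = (-20, -2)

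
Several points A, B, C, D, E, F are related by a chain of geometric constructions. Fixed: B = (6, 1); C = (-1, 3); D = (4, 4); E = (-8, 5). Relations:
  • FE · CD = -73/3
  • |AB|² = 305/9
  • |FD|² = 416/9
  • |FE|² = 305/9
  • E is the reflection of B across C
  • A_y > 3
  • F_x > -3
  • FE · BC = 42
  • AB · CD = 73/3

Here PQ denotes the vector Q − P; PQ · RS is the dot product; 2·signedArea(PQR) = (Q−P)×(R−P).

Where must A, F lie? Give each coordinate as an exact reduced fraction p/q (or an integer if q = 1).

A = (2/3, 10/3)
F = (-8/3, 8/3)

1. A_x = 2/3  [line -5·x + -1·y + 20/3 = 0 ∩ |AB|² = 305/9]
2. A_y = 10/3  [line -5·x + -1·y + 20/3 = 0 ∩ |AB|² = 305/9]
   → A = (2/3, 10/3)
3. F_x = -8/3  [FE · CD = -73/3 ∩ FE · BC = 42]
4. F_y = 8/3  [FE · CD = -73/3 ∩ FE · BC = 42]
   → F = (-8/3, 8/3)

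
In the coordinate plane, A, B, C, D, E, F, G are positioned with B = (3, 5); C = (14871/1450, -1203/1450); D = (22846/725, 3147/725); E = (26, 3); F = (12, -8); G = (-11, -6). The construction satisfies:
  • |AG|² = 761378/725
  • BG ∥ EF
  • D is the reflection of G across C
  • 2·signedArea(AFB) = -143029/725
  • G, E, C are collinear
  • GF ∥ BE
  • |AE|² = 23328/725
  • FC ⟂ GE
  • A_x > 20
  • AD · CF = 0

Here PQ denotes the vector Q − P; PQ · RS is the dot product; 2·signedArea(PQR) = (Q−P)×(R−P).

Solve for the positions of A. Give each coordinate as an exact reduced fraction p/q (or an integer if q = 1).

A = (14854/725, 1203/725)

1. A_x = 14854/725  [AD · CF = 0 ∩ 2·signedArea(AFB) = -143029/725]
2. A_y = 1203/725  [AD · CF = 0 ∩ 2·signedArea(AFB) = -143029/725]
   → A = (14854/725, 1203/725)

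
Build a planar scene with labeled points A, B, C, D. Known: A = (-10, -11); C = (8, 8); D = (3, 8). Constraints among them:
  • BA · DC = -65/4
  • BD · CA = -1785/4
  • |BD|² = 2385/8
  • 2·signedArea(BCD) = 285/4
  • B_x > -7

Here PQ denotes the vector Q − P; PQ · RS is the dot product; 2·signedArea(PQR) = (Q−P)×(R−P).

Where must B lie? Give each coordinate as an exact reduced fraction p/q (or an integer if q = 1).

B = (-27/4, -25/4)

1. B_x = -27/4  [BD · CA = -1785/4 ∩ 2·signedArea(BCD) = 285/4]
2. B_y = -25/4  [BD · CA = -1785/4 ∩ 2·signedArea(BCD) = 285/4]
   → B = (-27/4, -25/4)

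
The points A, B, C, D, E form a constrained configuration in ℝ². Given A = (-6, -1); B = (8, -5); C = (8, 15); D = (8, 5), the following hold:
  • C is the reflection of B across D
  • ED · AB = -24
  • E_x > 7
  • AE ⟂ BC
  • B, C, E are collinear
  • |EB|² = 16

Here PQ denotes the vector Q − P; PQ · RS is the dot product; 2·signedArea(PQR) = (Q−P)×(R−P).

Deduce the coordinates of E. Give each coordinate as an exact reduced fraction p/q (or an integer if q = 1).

E = (8, -1)

1. E_x = 8  [B, C, E are collinear ∩ AE ⟂ BC]
2. E_y = -1  [B, C, E are collinear ∩ AE ⟂ BC]
   → E = (8, -1)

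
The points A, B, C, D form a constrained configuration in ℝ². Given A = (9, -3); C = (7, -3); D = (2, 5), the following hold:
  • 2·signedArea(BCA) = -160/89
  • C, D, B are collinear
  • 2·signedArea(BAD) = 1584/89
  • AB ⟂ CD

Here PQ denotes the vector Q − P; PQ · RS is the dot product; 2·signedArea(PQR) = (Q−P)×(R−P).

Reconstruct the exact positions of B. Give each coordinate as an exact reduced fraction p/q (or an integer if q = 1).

B = (673/89, -347/89)

1. B_x = 673/89  [C, D, B are collinear ∩ AB ⟂ CD]
2. B_y = -347/89  [C, D, B are collinear ∩ AB ⟂ CD]
   → B = (673/89, -347/89)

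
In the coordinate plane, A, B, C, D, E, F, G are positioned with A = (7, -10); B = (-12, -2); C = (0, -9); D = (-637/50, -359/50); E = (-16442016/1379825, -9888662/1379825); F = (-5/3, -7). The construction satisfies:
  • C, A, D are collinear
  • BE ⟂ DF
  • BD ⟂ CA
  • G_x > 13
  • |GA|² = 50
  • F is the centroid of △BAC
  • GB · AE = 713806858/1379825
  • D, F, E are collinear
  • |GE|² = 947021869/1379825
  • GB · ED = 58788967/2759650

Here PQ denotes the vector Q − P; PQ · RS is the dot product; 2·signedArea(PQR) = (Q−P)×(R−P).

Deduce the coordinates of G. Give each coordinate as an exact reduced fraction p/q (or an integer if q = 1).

1. G_x = 14  [GB · AE = 713806858/1379825 ∩ GB · ED = 58788967/2759650]
2. G_y = -11  [GB · AE = 713806858/1379825 ∩ GB · ED = 58788967/2759650]
   → G = (14, -11)

G = (14, -11)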